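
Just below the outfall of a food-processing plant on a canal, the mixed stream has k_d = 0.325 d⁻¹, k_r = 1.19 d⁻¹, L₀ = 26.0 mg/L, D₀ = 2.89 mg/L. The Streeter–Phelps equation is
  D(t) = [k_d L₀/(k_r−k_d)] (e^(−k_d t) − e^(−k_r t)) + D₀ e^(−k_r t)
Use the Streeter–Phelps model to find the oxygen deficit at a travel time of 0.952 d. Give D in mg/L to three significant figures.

D ≈ 4.95 mg/L

k_d L₀/(k_r−k_d) = 0.325×26.0/(1.19−0.325) = 8.450/0.8650 = 9.769 mg/L.
e^(−k_d t) = e^(−0.325×0.9520) = 0.7339; e^(−k_r t) = e^(−1.19×0.9520) = 0.3221.
D = 9.769 × (0.7339 − 0.3221) + 2.89 × 0.3221 = 4.023 + 0.9309 = 4.954 mg/L.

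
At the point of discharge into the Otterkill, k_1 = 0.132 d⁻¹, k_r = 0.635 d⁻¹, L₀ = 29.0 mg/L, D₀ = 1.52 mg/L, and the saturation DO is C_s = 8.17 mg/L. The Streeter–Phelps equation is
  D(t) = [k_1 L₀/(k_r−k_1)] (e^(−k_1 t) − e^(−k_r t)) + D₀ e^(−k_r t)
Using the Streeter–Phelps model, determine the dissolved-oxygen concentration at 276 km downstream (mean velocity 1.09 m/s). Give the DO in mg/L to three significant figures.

DO ≈ 3.95 mg/L

Travel time t = x/v = 276 km / (1.09 m/s) = 276000 m / 1.09 m/s = 253200 s = 2.931 d.
k_1 L₀/(k_r−k_1) = 0.132×29.0/(0.635−0.132) = 3.828/0.5030 = 7.610 mg/L.
e^(−k_1 t) = e^(−0.132×2.931) = 0.6792; e^(−k_r t) = e^(−0.635×2.931) = 0.1555.
D = 7.610 × (0.6792 − 0.1555) + 1.52 × 0.1555 = 3.985 + 0.2364 = 4.222 mg/L.
DO = C_s − D = 8.17 − 4.222 = 3.948 mg/L.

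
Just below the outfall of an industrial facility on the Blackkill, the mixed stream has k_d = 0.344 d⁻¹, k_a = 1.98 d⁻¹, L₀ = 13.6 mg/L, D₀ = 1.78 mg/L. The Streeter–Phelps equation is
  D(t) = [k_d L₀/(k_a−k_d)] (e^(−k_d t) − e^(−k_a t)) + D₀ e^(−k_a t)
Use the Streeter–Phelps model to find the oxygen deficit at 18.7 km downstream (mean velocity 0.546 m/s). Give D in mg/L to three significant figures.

Travel time t = x/v = 18.7 km / (0.546 m/s) = 18700 m / 0.546 m/s = 34250 s = 0.3964 d.
k_d L₀/(k_a−k_d) = 0.344×13.6/(1.98−0.344) = 4.678/1.636 = 2.860 mg/L.
e^(−k_d t) = e^(−0.344×0.3964) = 0.8725; e^(−k_a t) = e^(−1.98×0.3964) = 0.4562.
D = 2.860 × (0.8725 − 0.4562) + 1.78 × 0.4562 = 1.191 + 0.8120 = 2.003 mg/L.

D ≈ 2.00 mg/L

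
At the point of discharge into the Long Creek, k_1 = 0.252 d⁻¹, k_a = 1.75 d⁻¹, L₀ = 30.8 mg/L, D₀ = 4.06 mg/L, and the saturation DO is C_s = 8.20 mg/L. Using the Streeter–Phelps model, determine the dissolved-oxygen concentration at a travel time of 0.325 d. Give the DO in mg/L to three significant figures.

k_1 L₀/(k_a−k_1) = 0.252×30.8/(1.75−0.252) = 7.762/1.498 = 5.181 mg/L.
e^(−k_1 t) = e^(−0.252×0.3250) = 0.9214; e^(−k_a t) = e^(−1.75×0.3250) = 0.5662.
D = 5.181 × (0.9214 − 0.5662) + 4.06 × 0.5662 = 1.840 + 2.299 = 4.139 mg/L.
DO = C_s − D = 8.20 − 4.139 = 4.061 mg/L.

DO ≈ 4.06 mg/L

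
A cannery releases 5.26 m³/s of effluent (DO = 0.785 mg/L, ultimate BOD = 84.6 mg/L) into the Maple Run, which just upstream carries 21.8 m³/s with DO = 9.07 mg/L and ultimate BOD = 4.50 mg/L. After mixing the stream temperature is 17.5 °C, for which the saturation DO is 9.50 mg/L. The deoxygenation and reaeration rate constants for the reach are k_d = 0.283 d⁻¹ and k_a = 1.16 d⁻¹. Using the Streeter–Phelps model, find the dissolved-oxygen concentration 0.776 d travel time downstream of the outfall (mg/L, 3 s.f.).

DO ≈ 6.10 mg/L

Mixed DO = (21.8×9.07 + 5.26×0.785)/(21.8+5.26) = 201.9/27.06 = 7.460 mg/L.
Mixed L₀ = (21.8×4.50 + 5.26×84.6)/(27.06) = 543.1/27.06 = 20.07 mg/L.
Initial deficit D₀ = C_s − DO₀ = 9.50 − 7.460 = 2.040 mg/L.
D(0.776) = [0.283×20.07/(1.16−0.283)](e^(−0.283×0.776) − e^(−1.16×0.776)) + 2.040 e^(−1.16×0.776)
= 6.476 × (0.8028 − 0.4065) + 2.040 × 0.4065 = 3.396 mg/L.
DO = 9.50 − 3.396 = 6.104 mg/L.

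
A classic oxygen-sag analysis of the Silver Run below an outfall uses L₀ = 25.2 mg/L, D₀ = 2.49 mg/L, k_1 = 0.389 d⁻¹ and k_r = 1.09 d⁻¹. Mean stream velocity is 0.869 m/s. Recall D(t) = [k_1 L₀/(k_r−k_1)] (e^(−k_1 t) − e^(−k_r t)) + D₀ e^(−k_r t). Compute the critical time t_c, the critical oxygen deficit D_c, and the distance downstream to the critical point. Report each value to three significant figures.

t_c ≈ 1.19 d; D_c ≈ 5.66 mg/L; x_c ≈ 89.4 km

t_c = [1/(k_r−k_1)] ln[(k_r/k_1)(1 − D₀(k_r−k_1)/(k_1 L₀))]
= [1/(1.09−0.389)] ln[(1.09/0.389)(1 − 2.49×0.7010/(0.389×25.2))]
= (1/0.7010) ln[2.802 × 0.8219] = 1.427 × ln(2.303) = 1.427 × 0.8343 = 1.190 d.
D_c = (k_1/k_r) L₀ e^(−k_1 t_c) = (0.389/1.09) × 25.2 × e^(−0.389×1.190) = 0.3569 × 25.2 × 0.6294 = 5.661 mg/L.
x_c = v t_c = 0.869 m/s × 1.190 d × 86400 s/d = 89360 m ≈ 89.4 km.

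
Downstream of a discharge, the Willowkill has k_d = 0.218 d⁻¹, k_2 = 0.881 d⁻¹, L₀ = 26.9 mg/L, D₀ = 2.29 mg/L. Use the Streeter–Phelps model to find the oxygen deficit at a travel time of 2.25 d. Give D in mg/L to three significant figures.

D ≈ 4.51 mg/L

k_d L₀/(k_2−k_d) = 0.218×26.9/(0.881−0.218) = 5.864/0.6630 = 8.845 mg/L.
e^(−k_d t) = e^(−0.218×2.250) = 0.6123; e^(−k_2 t) = e^(−0.881×2.250) = 0.1378.
D = 8.845 × (0.6123 − 0.1378) + 2.29 × 0.1378 = 4.197 + 0.3155 = 4.513 mg/L.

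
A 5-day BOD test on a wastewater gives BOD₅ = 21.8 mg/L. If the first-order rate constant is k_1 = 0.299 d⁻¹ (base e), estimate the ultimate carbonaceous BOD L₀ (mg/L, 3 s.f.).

L₀ ≈ 28.1 mg/L

BOD₅ = L₀(1 − e^(−5k_1)) ⇒ L₀ = BOD₅ / (1 − e^(−5×0.299))
= 21.8 / (1 − 0.2242) = 21.8 / 0.7758 = 28.10 mg/L.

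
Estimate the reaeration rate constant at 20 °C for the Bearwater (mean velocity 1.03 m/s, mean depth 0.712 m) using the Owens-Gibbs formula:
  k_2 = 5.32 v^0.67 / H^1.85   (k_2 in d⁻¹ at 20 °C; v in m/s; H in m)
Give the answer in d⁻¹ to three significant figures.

k_2 = 5.32 × 1.03^0.67 / 0.712^1.85 = 5.32 × 1.020 / 0.5334 = 10.17 d⁻¹.

k_2 ≈ 10.2 d⁻¹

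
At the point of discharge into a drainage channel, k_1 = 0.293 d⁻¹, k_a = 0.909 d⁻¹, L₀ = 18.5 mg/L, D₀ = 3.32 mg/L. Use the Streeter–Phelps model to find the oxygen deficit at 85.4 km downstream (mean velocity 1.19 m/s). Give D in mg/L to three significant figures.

D ≈ 4.32 mg/L

Travel time t = x/v = 85.4 km / (1.19 m/s) = 85400 m / 1.19 m/s = 71760 s = 0.8306 d.
k_1 L₀/(k_a−k_1) = 0.293×18.5/(0.909−0.293) = 5.420/0.6160 = 8.800 mg/L.
e^(−k_1 t) = e^(−0.293×0.8306) = 0.7840; e^(−k_a t) = e^(−0.909×0.8306) = 0.4700.
D = 8.800 × (0.7840 − 0.4700) + 3.32 × 0.4700 = 2.763 + 1.560 = 4.323 mg/L.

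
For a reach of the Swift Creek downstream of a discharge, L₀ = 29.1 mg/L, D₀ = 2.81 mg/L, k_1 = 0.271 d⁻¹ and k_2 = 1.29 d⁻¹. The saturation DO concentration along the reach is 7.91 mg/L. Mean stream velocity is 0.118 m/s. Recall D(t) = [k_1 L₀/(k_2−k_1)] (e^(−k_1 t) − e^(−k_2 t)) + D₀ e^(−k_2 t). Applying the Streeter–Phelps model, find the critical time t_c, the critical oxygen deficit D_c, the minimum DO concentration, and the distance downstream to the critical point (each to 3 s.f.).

With k_2/k_1 = 4.760 and 1 − D₀(k_2−k_1)/(k_1 L₀) = 0.6369,
t_c = ln(4.760 × 0.6369) / (1.29 − 0.271) = ln(3.032) / 1.019 = 1.109/1.019 = 1.088 d.
L(t_c) = L₀ e^(−k_1 t_c) = 29.1 × 0.7446 = 21.67 mg/L, and at the critical point k_2 D_c = k_1 L, so D_c = (0.271/1.29) × 21.67 = 4.552 mg/L.
Minimum DO = C_s − D_c = 7.91 − 4.552 = 3.358 mg/L.
x_c = v t_c = 0.118 m/s × 1.088 d × 86400 s/d = 11100 m ≈ 11.1 km.

t_c ≈ 1.09 d; D_c ≈ 4.55 mg/L; min DO ≈ 3.36 mg/L; x_c ≈ 11.1 km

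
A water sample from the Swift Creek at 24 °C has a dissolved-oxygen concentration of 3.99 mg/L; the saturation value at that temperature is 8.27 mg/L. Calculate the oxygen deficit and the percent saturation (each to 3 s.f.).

D = C_s − C = 8.27 − 3.99 = 4.28 mg/L.
% saturation = 3.99/8.27 × 100 = 48.2 %.

D ≈ 4.28 mg/L; 48.2 % saturation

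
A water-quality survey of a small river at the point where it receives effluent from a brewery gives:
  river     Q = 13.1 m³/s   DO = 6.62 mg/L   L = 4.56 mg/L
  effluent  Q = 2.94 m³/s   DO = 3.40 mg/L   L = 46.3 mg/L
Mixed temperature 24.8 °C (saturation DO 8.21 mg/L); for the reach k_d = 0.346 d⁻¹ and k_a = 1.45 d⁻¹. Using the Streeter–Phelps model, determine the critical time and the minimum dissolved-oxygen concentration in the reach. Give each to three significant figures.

t_c ≈ 0.534 d; minimum DO ≈ 5.79 mg/L

Mixed DO = (13.1×6.62 + 2.94×3.40)/(13.1+2.94) = 96.72/16.04 = 6.030 mg/L.
Mixed L₀ = (13.1×4.56 + 2.94×46.3)/(16.04) = 195.9/16.04 = 12.21 mg/L.
Initial deficit D₀ = C_s − DO₀ = 8.21 − 6.030 = 2.180 mg/L.
t_c = (1/1.104) ln[(1.45/0.346)(1 − 2.180×1.104/(0.346×12.21))] = 0.9058 × ln(1.803) = 0.5340 d.
D_c = (0.346/1.45) × 12.21 × e^(−0.346×0.5340) = 0.2386 × 12.21 × 0.8313 = 2.422 mg/L.
Minimum DO = 8.21 − 2.422 = 5.788 mg/L.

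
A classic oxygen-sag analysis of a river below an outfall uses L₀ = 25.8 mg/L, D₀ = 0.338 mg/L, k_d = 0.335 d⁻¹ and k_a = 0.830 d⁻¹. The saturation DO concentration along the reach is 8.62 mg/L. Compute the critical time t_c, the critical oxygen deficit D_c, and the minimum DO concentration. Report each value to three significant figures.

With k_a/k_d = 2.478 and 1 − D₀(k_a−k_d)/(k_d L₀) = 0.9806,
t_c = ln(2.478 × 0.9806) / (0.830 − 0.335) = ln(2.430) / 0.4950 = 0.8877/0.4950 = 1.793 d.
D_c = (k_d/k_a) L₀ e^(−k_d t_c) = (0.335/0.830) × 25.8 × e^(−0.335×1.793) = 0.4036 × 25.8 × 0.5484 = 5.710 mg/L.
Minimum DO = C_s − D_c = 8.62 − 5.710 = 2.910 mg/L.

t_c ≈ 1.79 d; D_c ≈ 5.71 mg/L; min DO ≈ 2.91 mg/L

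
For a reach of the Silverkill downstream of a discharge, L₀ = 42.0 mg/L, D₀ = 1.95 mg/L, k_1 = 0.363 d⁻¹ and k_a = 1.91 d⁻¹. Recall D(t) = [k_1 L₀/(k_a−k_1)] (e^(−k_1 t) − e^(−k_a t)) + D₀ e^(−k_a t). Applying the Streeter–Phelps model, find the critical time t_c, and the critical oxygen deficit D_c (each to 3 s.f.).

t_c ≈ 0.931 d; D_c ≈ 5.69 mg/L

With k_a/k_1 = 5.262 and 1 − D₀(k_a−k_1)/(k_1 L₀) = 0.8021,
t_c = ln(5.262 × 0.8021) / (1.91 − 0.363) = ln(4.221) / 1.547 = 1.440/1.547 = 0.9308 d.
D_c = (k_1/k_a) L₀ e^(−k_1 t_c) = (0.363/1.91) × 42.0 × e^(−0.363×0.9308) = 0.1901 × 42.0 × 0.7133 = 5.694 mg/L.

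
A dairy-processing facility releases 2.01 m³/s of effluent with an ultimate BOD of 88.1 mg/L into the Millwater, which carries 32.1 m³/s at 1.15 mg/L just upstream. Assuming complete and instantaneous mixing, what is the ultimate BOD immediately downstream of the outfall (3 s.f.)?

Flow-weighted mixing: C = (Q_r C_r + Q_w C_w)/(Q_r + Q_w)
= (32.1×1.15 + 2.01×88.1)/(32.1 + 2.01) = 214.0/34.11 = 6.274 mg/L.

6.27 mg/L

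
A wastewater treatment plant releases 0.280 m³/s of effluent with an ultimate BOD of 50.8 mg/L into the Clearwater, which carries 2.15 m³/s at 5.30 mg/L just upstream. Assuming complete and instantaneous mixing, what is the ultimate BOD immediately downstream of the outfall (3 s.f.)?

Flow-weighted mixing: C = (Q_r C_r + Q_w C_w)/(Q_r + Q_w)
= (2.15×5.30 + 0.280×50.8)/(2.15 + 0.280) = 25.62/2.430 = 10.54 mg/L.

10.5 mg/L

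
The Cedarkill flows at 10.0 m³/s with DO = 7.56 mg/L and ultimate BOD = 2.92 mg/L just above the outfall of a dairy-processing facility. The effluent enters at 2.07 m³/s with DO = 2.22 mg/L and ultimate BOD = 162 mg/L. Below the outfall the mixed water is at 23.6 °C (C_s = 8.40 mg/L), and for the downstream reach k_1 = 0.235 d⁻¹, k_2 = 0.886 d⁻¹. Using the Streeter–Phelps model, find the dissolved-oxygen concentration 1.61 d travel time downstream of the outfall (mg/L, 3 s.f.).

DO ≈ 3.13 mg/L

Mixed DO = (10.0×7.56 + 2.07×2.22)/(10.0+2.07) = 80.20/12.07 = 6.644 mg/L.
Mixed L₀ = (10.0×2.92 + 2.07×162)/(12.07) = 364.5/12.07 = 30.20 mg/L.
Initial deficit D₀ = C_s − DO₀ = 8.40 − 6.644 = 1.756 mg/L.
D(1.61) = [0.235×30.20/(0.886−0.235)](e^(−0.235×1.61) − e^(−0.886×1.61)) + 1.756 e^(−0.886×1.61)
= 10.90 × (0.6850 − 0.2402) + 1.756 × 0.2402 = 5.271 mg/L.
DO = 8.40 − 5.271 = 3.129 mg/L.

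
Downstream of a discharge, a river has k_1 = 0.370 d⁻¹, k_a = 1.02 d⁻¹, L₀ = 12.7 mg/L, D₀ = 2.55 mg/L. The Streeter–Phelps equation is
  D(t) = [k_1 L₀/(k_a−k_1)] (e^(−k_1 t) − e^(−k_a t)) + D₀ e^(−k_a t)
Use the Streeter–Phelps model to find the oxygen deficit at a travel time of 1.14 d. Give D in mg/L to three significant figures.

D ≈ 3.28 mg/L

k_1 L₀/(k_a−k_1) = 0.370×12.7/(1.02−0.370) = 4.699/0.6500 = 7.229 mg/L.
e^(−k_1 t) = e^(−0.370×1.140) = 0.6559; e^(−k_a t) = e^(−1.02×1.140) = 0.3126.
D = 7.229 × (0.6559 − 0.3126) + 2.55 × 0.3126 = 2.481 + 0.7972 = 3.279 mg/L.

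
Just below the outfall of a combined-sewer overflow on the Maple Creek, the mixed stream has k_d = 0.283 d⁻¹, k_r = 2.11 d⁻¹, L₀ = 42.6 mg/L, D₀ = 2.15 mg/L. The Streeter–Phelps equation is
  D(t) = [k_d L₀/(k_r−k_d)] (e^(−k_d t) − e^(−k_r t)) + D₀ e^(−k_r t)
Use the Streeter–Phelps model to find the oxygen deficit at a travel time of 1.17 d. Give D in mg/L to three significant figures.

D ≈ 4.36 mg/L

k_d L₀/(k_r−k_d) = 0.283×42.6/(2.11−0.283) = 12.06/1.827 = 6.599 mg/L.
e^(−k_d t) = e^(−0.283×1.170) = 0.7181; e^(−k_r t) = e^(−2.11×1.170) = 0.08469.
D = 6.599 × (0.7181 − 0.08469) + 2.15 × 0.08469 = 4.180 + 0.1821 = 4.362 mg/L.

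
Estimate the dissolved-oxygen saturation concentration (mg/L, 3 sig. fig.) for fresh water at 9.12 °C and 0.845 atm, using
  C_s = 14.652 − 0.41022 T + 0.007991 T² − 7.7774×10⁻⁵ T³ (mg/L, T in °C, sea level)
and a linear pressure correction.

At sea level: C_s = 14.652 − 0.41022×9.12 + 0.007991×9.12² − 7.7774×10⁻⁵×9.12³ = 11.52 mg/L.
Pressure correction: C_s' = 11.52 × 0.845 = 9.731 mg/L.

C_s ≈ 9.73 mg/L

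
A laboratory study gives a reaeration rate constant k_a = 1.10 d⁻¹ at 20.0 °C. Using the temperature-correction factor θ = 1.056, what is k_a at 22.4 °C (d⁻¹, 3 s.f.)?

k_a ≈ 1.25 d⁻¹

k_a(T₂) = k_a(T₁) · θ^(T₂−T₁) = 1.10 × 1.056^(22.4−20.0)
= 1.10 × 1.056^2.40 = 1.10 × 1.140 = 1.254 d⁻¹.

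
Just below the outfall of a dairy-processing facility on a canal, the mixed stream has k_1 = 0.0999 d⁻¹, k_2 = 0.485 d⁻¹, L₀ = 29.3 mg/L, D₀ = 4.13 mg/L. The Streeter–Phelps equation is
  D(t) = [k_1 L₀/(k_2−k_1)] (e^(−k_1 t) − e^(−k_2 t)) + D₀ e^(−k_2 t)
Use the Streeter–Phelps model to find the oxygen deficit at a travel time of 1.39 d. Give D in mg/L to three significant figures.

D ≈ 4.85 mg/L

k_1 L₀/(k_2−k_1) = 0.0999×29.3/(0.485−0.0999) = 2.927/0.3851 = 7.601 mg/L.
e^(−k_1 t) = e^(−0.0999×1.390) = 0.8703; e^(−k_2 t) = e^(−0.485×1.390) = 0.5096.
D = 7.601 × (0.8703 − 0.5096) + 4.13 × 0.5096 = 2.742 + 2.105 = 4.847 mg/L.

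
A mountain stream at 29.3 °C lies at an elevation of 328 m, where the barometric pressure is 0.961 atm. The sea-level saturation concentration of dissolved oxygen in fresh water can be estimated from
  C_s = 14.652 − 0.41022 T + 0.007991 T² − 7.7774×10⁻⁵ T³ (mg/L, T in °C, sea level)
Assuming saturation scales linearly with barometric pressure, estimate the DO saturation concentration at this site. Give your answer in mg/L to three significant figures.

At sea level: C_s = 14.652 − 0.41022×29.3 + 0.007991×29.3² − 7.7774×10⁻⁵×29.3³ = 7.536 mg/L.
Pressure correction: C_s' = 7.536 × 0.961 = 7.243 mg/L.

C_s ≈ 7.24 mg/L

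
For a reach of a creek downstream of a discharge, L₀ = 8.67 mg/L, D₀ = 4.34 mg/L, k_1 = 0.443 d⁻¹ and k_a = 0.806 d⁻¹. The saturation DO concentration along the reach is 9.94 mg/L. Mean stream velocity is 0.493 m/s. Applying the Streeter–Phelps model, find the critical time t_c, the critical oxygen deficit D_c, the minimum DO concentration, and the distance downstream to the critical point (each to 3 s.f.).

With k_a/k_1 = 1.819 and 1 − D₀(k_a−k_1)/(k_1 L₀) = 0.5898,
t_c = ln(1.819 × 0.5898) / (0.806 − 0.443) = ln(1.073) / 0.3630 = 0.07058/0.3630 = 0.1944 d.
L(t_c) = L₀ e^(−k_1 t_c) = 8.67 × 0.9175 = 7.954 mg/L, and at the critical point k_a D_c = k_1 L, so D_c = (0.443/0.806) × 7.954 = 4.372 mg/L.
Minimum DO = C_s − D_c = 9.94 − 4.372 = 5.568 mg/L.
x_c = v t_c = 0.493 m/s × 0.1944 d × 86400 s/d = 8282 m ≈ 8.28 km.

t_c ≈ 0.194 d; D_c ≈ 4.37 mg/L; min DO ≈ 5.57 mg/L; x_c ≈ 8.28 km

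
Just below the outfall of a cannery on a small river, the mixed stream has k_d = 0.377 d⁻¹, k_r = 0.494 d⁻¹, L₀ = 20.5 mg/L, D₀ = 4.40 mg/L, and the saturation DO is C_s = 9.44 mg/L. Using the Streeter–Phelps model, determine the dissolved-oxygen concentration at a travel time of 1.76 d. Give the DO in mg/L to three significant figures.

k_d L₀/(k_r−k_d) = 0.377×20.5/(0.494−0.377) = 7.729/0.1170 = 66.06 mg/L.
e^(−k_d t) = e^(−0.377×1.760) = 0.5150; e^(−k_r t) = e^(−0.494×1.760) = 0.4192.
D = 66.06 × (0.5150 − 0.4192) + 4.40 × 0.4192 = 6.331 + 1.844 = 8.176 mg/L.
DO = C_s − D = 9.44 − 8.176 = 1.264 mg/L.

DO ≈ 1.26 mg/L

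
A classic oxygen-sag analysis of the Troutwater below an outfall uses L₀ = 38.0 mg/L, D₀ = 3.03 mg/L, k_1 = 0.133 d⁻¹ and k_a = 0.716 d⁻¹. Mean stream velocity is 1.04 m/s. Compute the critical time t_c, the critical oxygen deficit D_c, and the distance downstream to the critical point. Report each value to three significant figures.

t_c ≈ 2.15 d; D_c ≈ 5.30 mg/L; x_c ≈ 193 km

t_c = [1/(k_a−k_1)] ln[(k_a/k_1)(1 − D₀(k_a−k_1)/(k_1 L₀))]
= [1/(0.716−0.133)] ln[(0.716/0.133)(1 − 3.03×0.5830/(0.133×38.0))]
= (1/0.5830) ln[5.383 × 0.6505] = 1.715 × ln(3.502) = 1.715 × 1.253 = 2.150 d.
L(t_c) = L₀ e^(−k_1 t_c) = 38.0 × 0.7513 = 28.55 mg/L, and at the critical point k_a D_c = k_1 L, so D_c = (0.133/0.716) × 28.55 = 5.303 mg/L.
x_c = v t_c = 1.04 m/s × 2.150 d × 86400 s/d = 193200 m ≈ 193 km.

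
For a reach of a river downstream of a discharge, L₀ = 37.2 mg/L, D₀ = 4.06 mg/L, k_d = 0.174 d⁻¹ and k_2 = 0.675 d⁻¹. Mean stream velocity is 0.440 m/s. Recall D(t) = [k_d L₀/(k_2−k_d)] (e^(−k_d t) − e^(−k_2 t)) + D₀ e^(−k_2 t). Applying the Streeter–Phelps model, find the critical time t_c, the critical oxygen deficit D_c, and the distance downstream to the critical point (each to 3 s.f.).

t_c = [1/(k_2−k_d)] ln[(k_2/k_d)(1 − D₀(k_2−k_d)/(k_d L₀))]
= [1/(0.675−0.174)] ln[(0.675/0.174)(1 − 4.06×0.5010/(0.174×37.2))]
= (1/0.5010) ln[3.879 × 0.6858] = 1.996 × ln(2.660) = 1.996 × 0.9784 = 1.953 d.
L(t_c) = L₀ e^(−k_d t_c) = 37.2 × 0.7119 = 26.48 mg/L, and at the critical point k_2 D_c = k_d L, so D_c = (0.174/0.675) × 26.48 = 6.827 mg/L.
x_c = v t_c = 0.440 m/s × 1.953 d × 86400 s/d = 74240 m ≈ 74.2 km.

t_c ≈ 1.95 d; D_c ≈ 6.83 mg/L; x_c ≈ 74.2 km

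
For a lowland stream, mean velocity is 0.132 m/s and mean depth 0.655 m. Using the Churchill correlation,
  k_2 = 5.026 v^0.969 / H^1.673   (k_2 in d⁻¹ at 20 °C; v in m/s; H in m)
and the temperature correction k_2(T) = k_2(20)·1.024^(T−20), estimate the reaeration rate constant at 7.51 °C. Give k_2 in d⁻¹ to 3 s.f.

k_2 ≈ 1.07 d⁻¹

k_2(20) = 5.026 × 0.132^0.969 / 0.655^1.673 = 5.026 × 0.1406 / 0.4927 = 1.434 d⁻¹.
k_2(7.51) = 1.434 × 1.024^(7.51−20) = 1.434 × 0.7436 = 1.066 d⁻¹.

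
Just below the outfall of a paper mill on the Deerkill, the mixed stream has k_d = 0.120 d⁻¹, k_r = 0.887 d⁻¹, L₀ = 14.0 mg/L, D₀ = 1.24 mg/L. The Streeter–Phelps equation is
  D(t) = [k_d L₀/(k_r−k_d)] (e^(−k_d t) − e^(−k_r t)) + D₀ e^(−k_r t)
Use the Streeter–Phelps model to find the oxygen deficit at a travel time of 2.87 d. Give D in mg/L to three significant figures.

k_d L₀/(k_r−k_d) = 0.120×14.0/(0.887−0.120) = 1.680/0.7670 = 2.190 mg/L.
e^(−k_d t) = e^(−0.120×2.870) = 0.7086; e^(−k_r t) = e^(−0.887×2.870) = 0.07842.
D = 2.190 × (0.7086 − 0.07842) + 1.24 × 0.07842 = 1.380 + 0.09724 = 1.478 mg/L.

D ≈ 1.48 mg/L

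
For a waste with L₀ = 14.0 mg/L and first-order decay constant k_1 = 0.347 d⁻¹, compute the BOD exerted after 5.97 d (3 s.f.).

y_t = L₀(1 − e^(−k_1 t)) = 14.0 × (1 − e^(−0.347×5.97))
= 14.0 × (1 − 0.1260) = 14.0 × 0.8740 = 12.24 mg/L.

y ≈ 12.2 mg/L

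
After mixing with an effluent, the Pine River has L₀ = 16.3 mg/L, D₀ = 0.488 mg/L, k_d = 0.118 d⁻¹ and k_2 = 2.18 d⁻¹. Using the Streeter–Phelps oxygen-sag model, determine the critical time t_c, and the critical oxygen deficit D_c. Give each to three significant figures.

t_c ≈ 1.06 d; D_c ≈ 0.779 mg/L

t_c = [1/(k_2−k_d)] ln[(k_2/k_d)(1 − D₀(k_2−k_d)/(k_d L₀))]
= [1/(2.18−0.118)] ln[(2.18/0.118)(1 − 0.488×2.062/(0.118×16.3))]
= (1/2.062) ln[18.47 × 0.4768] = 0.4850 × ln(8.809) = 0.4850 × 2.176 = 1.055 d.
L(t_c) = L₀ e^(−k_d t_c) = 16.3 × 0.8829 = 14.39 mg/L, and at the critical point k_2 D_c = k_d L, so D_c = (0.118/2.18) × 14.39 = 0.7790 mg/L.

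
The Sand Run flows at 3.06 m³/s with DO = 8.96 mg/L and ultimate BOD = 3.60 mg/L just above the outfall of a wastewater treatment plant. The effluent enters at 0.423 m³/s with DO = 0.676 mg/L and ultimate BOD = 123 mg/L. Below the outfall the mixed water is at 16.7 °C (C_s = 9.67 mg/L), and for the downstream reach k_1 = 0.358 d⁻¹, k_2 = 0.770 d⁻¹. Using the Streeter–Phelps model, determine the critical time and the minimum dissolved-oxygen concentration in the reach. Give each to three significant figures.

Mixed DO = (3.06×8.96 + 0.423×0.676)/(3.06+0.423) = 27.70/3.483 = 7.954 mg/L.
Mixed L₀ = (3.06×3.60 + 0.423×123)/(3.483) = 63.04/3.483 = 18.10 mg/L.
Initial deficit D₀ = C_s − DO₀ = 9.67 − 7.954 = 1.716 mg/L.
t_c = (1/0.4120) ln[(0.770/0.358)(1 − 1.716×0.4120/(0.358×18.10))] = 2.427 × ln(1.916) = 1.578 d.
D_c = (0.358/0.770) × 18.10 × e^(−0.358×1.578) = 0.4649 × 18.10 × 0.5683 = 4.783 mg/L.
Minimum DO = 9.67 − 4.783 = 4.887 mg/L.

t_c ≈ 1.58 d; minimum DO ≈ 4.89 mg/L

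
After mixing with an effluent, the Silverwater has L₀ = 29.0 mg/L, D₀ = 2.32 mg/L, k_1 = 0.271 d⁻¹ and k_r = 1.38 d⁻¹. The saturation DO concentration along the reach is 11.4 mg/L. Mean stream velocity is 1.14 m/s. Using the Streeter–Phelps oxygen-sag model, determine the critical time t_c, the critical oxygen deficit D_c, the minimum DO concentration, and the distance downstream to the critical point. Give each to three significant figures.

t_c = [1/(k_r−k_1)] ln[(k_r/k_1)(1 − D₀(k_r−k_1)/(k_1 L₀))]
= [1/(1.38−0.271)] ln[(1.38/0.271)(1 − 2.32×1.109/(0.271×29.0))]
= (1/1.109) ln[5.092 × 0.6726] = 0.9017 × ln(3.425) = 0.9017 × 1.231 = 1.110 d.
D_c = (k_1/k_r) L₀ e^(−k_1 t_c) = (0.271/1.38) × 29.0 × e^(−0.271×1.110) = 0.1964 × 29.0 × 0.7402 = 4.215 mg/L.
Minimum DO = C_s − D_c = 11.4 − 4.215 = 7.185 mg/L.
x_c = v t_c = 1.14 m/s × 1.110 d × 86400 s/d = 109300 m ≈ 109 km.

t_c ≈ 1.11 d; D_c ≈ 4.22 mg/L; min DO ≈ 7.18 mg/L; x_c ≈ 109 km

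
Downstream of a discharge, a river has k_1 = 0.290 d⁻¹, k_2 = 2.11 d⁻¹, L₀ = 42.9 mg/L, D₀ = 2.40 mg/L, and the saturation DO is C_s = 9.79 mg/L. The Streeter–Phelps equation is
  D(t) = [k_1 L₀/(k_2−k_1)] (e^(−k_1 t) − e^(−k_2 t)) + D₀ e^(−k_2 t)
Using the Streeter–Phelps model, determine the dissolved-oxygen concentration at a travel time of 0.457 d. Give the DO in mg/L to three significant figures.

DO ≈ 5.49 mg/L

k_1 L₀/(k_2−k_1) = 0.290×42.9/(2.11−0.290) = 12.44/1.820 = 6.836 mg/L.
e^(−k_1 t) = e^(−0.290×0.4570) = 0.8759; e^(−k_2 t) = e^(−2.11×0.4570) = 0.3813.
D = 6.836 × (0.8759 − 0.3813) + 2.40 × 0.3813 = 3.381 + 0.9150 = 4.296 mg/L.
DO = C_s − D = 9.79 − 4.296 = 5.494 mg/L.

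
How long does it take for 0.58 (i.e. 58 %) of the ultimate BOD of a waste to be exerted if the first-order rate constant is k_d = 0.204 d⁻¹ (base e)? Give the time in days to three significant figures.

y/L₀ = 1 − e^(−k_d t) = 0.58 ⇒ e^(−k_d t) = 0.420
t = −ln(0.420) / 0.204 = 0.8675 / 0.204 = 4.252 d.

t ≈ 4.25 d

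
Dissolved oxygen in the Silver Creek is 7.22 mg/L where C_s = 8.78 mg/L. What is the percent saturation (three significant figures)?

% saturation = C/C_s × 100 = 7.22/8.78 × 100 = 82.2 %.

82.2 % saturation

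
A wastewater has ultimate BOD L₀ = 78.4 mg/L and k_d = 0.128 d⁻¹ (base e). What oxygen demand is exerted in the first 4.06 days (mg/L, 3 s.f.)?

y_t = L₀(1 − e^(−k_d t)) = 78.4 × (1 − e^(−0.128×4.06))
= 78.4 × (1 − 0.5947) = 78.4 × 0.4053 = 31.77 mg/L.

y ≈ 31.8 mg/L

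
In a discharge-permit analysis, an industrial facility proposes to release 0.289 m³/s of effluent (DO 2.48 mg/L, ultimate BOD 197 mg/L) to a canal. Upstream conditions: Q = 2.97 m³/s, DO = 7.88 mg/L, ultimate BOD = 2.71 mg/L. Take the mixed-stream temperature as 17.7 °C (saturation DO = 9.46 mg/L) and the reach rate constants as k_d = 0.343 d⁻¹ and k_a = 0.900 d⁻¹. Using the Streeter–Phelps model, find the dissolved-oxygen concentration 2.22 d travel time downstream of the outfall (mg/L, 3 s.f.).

DO ≈ 5.11 mg/L

Mixed DO = (2.97×7.88 + 0.289×2.48)/(2.97+0.289) = 24.12/3.259 = 7.401 mg/L.
Mixed L₀ = (2.97×2.71 + 0.289×197)/(3.259) = 64.98/3.259 = 19.94 mg/L.
Initial deficit D₀ = C_s − DO₀ = 9.46 − 7.401 = 2.059 mg/L.
D(2.22) = [0.343×19.94/(0.900−0.343)](e^(−0.343×2.22) − e^(−0.900×2.22)) + 2.059 e^(−0.900×2.22)
= 12.28 × (0.4670 − 0.1356) + 2.059 × 0.1356 = 4.348 mg/L.
DO = 9.46 − 4.348 = 5.112 mg/L.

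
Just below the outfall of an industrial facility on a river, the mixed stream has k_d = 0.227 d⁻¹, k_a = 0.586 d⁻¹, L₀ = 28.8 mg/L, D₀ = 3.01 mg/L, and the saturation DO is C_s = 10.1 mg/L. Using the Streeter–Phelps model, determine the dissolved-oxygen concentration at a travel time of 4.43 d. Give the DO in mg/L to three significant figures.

k_d L₀/(k_a−k_d) = 0.227×28.8/(0.586−0.227) = 6.538/0.3590 = 18.21 mg/L.
e^(−k_d t) = e^(−0.227×4.430) = 0.3658; e^(−k_a t) = e^(−0.586×4.430) = 0.07457.
D = 18.21 × (0.3658 − 0.07457) + 3.01 × 0.07457 = 5.304 + 0.2245 = 5.528 mg/L.
DO = C_s − D = 10.1 − 5.528 = 4.572 mg/L.

DO ≈ 4.57 mg/L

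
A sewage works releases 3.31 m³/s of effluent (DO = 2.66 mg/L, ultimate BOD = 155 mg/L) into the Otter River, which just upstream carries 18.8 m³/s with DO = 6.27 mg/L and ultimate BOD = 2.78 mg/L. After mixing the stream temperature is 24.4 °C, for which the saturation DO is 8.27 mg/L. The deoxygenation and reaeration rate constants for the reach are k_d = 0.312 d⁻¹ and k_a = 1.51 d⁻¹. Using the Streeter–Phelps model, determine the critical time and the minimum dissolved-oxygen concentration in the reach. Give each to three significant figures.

Mixed DO = (18.8×6.27 + 3.31×2.66)/(18.8+3.31) = 126.7/22.11 = 5.730 mg/L.
Mixed L₀ = (18.8×2.78 + 3.31×155)/(22.11) = 565.3/22.11 = 25.57 mg/L.
Initial deficit D₀ = C_s − DO₀ = 8.27 − 5.730 = 2.540 mg/L.
t_c = (1/1.198) ln[(1.51/0.312)(1 − 2.540×1.198/(0.312×25.57))] = 0.8347 × ln(2.993) = 0.9152 d.
D_c = (0.312/1.51) × 25.57 × e^(−0.312×0.9152) = 0.2066 × 25.57 × 0.7516 = 3.971 mg/L.
Minimum DO = 8.27 − 3.971 = 4.299 mg/L.

t_c ≈ 0.915 d; minimum DO ≈ 4.30 mg/L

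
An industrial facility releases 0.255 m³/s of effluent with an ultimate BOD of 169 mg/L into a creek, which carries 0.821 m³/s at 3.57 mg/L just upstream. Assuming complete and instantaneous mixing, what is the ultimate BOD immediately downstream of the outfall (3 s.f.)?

42.8 mg/L

Flow-weighted mixing: C = (Q_r C_r + Q_w C_w)/(Q_r + Q_w)
= (0.821×3.57 + 0.255×169)/(0.821 + 0.255) = 46.03/1.076 = 42.78 mg/L.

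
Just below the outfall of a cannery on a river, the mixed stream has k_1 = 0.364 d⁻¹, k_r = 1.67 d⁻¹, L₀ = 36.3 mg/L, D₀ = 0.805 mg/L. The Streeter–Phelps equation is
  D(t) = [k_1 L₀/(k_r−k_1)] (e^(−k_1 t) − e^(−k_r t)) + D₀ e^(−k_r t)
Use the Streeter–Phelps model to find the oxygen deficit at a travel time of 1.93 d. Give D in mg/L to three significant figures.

k_1 L₀/(k_r−k_1) = 0.364×36.3/(1.67−0.364) = 13.21/1.306 = 10.12 mg/L.
e^(−k_1 t) = e^(−0.364×1.930) = 0.4953; e^(−k_r t) = e^(−1.67×1.930) = 0.03983.
D = 10.12 × (0.4953 − 0.03983) + 0.805 × 0.03983 = 4.608 + 0.03206 = 4.641 mg/L.

D ≈ 4.64 mg/L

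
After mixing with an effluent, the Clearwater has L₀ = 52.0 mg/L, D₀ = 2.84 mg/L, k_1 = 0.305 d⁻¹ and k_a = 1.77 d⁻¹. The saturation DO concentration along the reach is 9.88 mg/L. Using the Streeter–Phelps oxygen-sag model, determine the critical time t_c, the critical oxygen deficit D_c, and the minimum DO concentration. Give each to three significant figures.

t_c ≈ 0.993 d; D_c ≈ 6.62 mg/L; min DO ≈ 3.26 mg/L

t_c = [1/(k_a−k_1)] ln[(k_a/k_1)(1 − D₀(k_a−k_1)/(k_1 L₀))]
= [1/(1.77−0.305)] ln[(1.77/0.305)(1 − 2.84×1.465/(0.305×52.0))]
= (1/1.465) ln[5.803 × 0.7377] = 0.6826 × ln(4.281) = 0.6826 × 1.454 = 0.9926 d.
D_c = (k_1/k_a) L₀ e^(−k_1 t_c) = (0.305/1.77) × 52.0 × e^(−0.305×0.9926) = 0.1723 × 52.0 × 0.7388 = 6.620 mg/L.
Minimum DO = C_s − D_c = 9.88 − 6.620 = 3.260 mg/L.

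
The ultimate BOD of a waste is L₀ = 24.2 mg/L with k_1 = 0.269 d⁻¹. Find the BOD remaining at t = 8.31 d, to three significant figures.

L ≈ 2.59 mg/L

L_t = L₀ e^(−k_1 t) = 24.2 × e^(−0.269×8.31) = 24.2 × 0.1070 = 2.588 mg/L.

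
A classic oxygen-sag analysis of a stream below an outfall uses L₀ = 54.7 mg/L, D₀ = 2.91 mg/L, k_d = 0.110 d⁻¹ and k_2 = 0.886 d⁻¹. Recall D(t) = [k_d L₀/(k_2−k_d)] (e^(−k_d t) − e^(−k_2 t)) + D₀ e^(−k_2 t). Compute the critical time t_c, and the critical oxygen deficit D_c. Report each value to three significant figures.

t_c = [1/(k_2−k_d)] ln[(k_2/k_d)(1 − D₀(k_2−k_d)/(k_d L₀))]
= [1/(0.886−0.110)] ln[(0.886/0.110)(1 − 2.91×0.7760/(0.110×54.7))]
= (1/0.7760) ln[8.055 × 0.6247] = 1.289 × ln(5.032) = 1.289 × 1.616 = 2.082 d.
D_c = (k_d/k_2) L₀ e^(−k_d t_c) = (0.110/0.886) × 54.7 × e^(−0.110×2.082) = 0.1242 × 54.7 × 0.7953 = 5.401 mg/L.

t_c ≈ 2.08 d; D_c ≈ 5.40 mg/L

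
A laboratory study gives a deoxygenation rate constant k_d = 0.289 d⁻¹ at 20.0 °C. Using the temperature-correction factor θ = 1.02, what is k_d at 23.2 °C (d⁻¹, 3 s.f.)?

k_d ≈ 0.308 d⁻¹

k_d(T₂) = k_d(T₁) · θ^(T₂−T₁) = 0.289 × 1.02^(23.2−20.0)
= 0.289 × 1.02^3.20 = 0.289 × 1.065 = 0.3079 d⁻¹.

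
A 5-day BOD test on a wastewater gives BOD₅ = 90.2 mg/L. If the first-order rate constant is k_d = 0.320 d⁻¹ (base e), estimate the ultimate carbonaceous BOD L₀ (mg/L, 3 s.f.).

BOD₅ = L₀(1 − e^(−5k_d)) ⇒ L₀ = BOD₅ / (1 − e^(−5×0.320))
= 90.2 / (1 − 0.2019) = 90.2 / 0.7981 = 113.0 mg/L.

L₀ ≈ 113 mg/L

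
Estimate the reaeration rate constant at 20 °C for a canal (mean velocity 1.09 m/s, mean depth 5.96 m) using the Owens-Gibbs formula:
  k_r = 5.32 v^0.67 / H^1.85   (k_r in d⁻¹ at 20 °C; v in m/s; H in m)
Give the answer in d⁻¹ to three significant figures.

k_r = 5.32 × 1.09^0.67 / 5.96^1.85 = 5.32 × 1.059 / 27.18 = 0.2074 d⁻¹.

k_r ≈ 0.207 d⁻¹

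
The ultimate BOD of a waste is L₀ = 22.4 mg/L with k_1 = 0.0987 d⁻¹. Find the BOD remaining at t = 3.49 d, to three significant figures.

L ≈ 15.9 mg/L

L_t = L₀ e^(−k_1 t) = 22.4 × e^(−0.0987×3.49) = 22.4 × 0.7086 = 15.87 mg/L.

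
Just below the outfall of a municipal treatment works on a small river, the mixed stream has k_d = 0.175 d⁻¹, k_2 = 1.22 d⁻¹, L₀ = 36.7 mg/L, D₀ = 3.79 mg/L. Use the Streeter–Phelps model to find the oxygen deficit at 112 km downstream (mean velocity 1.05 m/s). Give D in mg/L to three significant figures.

D ≈ 4.43 mg/L

Travel time t = x/v = 112 km / (1.05 m/s) = 112000 m / 1.05 m/s = 106700 s = 1.235 d.
k_d L₀/(k_2−k_d) = 0.175×36.7/(1.22−0.175) = 6.423/1.045 = 6.146 mg/L.
e^(−k_d t) = e^(−0.175×1.235) = 0.8057; e^(−k_2 t) = e^(−1.22×1.235) = 0.2218.
D = 6.146 × (0.8057 − 0.2218) + 3.79 × 0.2218 = 3.589 + 0.8405 = 4.429 mg/L.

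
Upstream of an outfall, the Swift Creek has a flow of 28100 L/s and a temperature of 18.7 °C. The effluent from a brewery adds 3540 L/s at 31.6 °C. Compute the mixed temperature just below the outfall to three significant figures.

Flow-weighted mixing: C = (Q_r C_r + Q_w C_w)/(Q_r + Q_w)
= (28100×18.7 + 3540×31.6)/(28100 + 3540) = 637300/31640 = 20.14 °C.

20.1 °C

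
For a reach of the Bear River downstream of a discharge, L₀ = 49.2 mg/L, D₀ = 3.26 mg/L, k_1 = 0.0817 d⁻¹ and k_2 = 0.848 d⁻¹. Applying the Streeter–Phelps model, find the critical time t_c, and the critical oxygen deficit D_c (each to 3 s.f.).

t_c = [1/(k_2−k_1)] ln[(k_2/k_1)(1 − D₀(k_2−k_1)/(k_1 L₀))]
= [1/(0.848−0.0817)] ln[(0.848/0.0817)(1 − 3.26×0.7663/(0.0817×49.2))]
= (1/0.7663) ln[10.38 × 0.3785] = 1.305 × ln(3.929) = 1.305 × 1.368 = 1.786 d.
D_c = (k_1/k_2) L₀ e^(−k_1 t_c) = (0.0817/0.848) × 49.2 × e^(−0.0817×1.786) = 0.09634 × 49.2 × 0.8643 = 4.097 mg/L.

t_c ≈ 1.79 d; D_c ≈ 4.10 mg/L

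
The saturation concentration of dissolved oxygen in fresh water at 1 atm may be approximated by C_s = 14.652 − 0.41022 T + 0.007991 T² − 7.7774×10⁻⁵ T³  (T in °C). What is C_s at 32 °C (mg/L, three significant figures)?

C_s = 14.652 − 0.41022×32 + 0.007991×32² − 7.7774×10⁻⁵×32³ = 7.159 mg/L.

C_s ≈ 7.16 mg/L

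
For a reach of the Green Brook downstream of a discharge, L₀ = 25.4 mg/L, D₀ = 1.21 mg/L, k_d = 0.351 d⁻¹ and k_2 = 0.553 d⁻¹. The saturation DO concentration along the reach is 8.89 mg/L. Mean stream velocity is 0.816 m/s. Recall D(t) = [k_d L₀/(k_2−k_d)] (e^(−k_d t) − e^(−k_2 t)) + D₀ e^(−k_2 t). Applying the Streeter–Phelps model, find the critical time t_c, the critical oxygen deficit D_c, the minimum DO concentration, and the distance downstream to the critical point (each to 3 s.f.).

t_c = [1/(k_2−k_d)] ln[(k_2/k_d)(1 − D₀(k_2−k_d)/(k_d L₀))]
= [1/(0.553−0.351)] ln[(0.553/0.351)(1 − 1.21×0.2020/(0.351×25.4))]
= (1/0.2020) ln[1.575 × 0.9726] = 4.950 × ln(1.532) = 4.950 × 0.4268 = 2.113 d.
L(t_c) = L₀ e^(−k_d t_c) = 25.4 × 0.4764 = 12.10 mg/L, and at the critical point k_2 D_c = k_d L, so D_c = (0.351/0.553) × 12.10 = 7.680 mg/L.
Minimum DO = C_s − D_c = 8.89 − 7.680 = 1.210 mg/L.
x_c = v t_c = 0.816 m/s × 2.113 d × 86400 s/d = 149000 m ≈ 149 km.

t_c ≈ 2.11 d; D_c ≈ 7.68 mg/L; min DO ≈ 1.21 mg/L; x_c ≈ 149 km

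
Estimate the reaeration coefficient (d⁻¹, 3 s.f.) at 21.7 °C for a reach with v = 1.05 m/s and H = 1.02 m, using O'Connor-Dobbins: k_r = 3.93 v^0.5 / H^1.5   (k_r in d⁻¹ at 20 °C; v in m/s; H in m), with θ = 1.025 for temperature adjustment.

k_r ≈ 4.08 d⁻¹

k_r(20) = 3.93 × 1.05^0.5 / 1.02^1.5 = 3.93 × 1.025 / 1.030 = 3.909 d⁻¹.
k_r(21.7) = 3.909 × 1.025^(21.7−20) = 3.909 × 1.043 = 4.077 d⁻¹.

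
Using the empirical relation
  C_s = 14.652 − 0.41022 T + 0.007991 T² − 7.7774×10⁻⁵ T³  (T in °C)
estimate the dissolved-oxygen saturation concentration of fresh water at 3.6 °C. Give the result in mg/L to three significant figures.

C_s ≈ 13.3 mg/L

C_s = 14.652 − 0.41022×3.6 + 0.007991×3.6² − 7.7774×10⁻⁵×3.6³ = 13.28 mg/L.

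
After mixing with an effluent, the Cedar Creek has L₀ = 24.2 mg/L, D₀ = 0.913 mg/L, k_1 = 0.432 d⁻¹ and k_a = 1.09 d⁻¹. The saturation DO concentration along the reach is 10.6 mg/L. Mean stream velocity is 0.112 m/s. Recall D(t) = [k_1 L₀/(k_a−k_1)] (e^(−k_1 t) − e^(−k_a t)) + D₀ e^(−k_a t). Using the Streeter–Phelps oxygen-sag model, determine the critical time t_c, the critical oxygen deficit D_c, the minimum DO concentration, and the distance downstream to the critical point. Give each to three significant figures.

With k_a/k_1 = 2.523 and 1 − D₀(k_a−k_1)/(k_1 L₀) = 0.9425,
t_c = ln(2.523 × 0.9425) / (1.09 − 0.432) = ln(2.378) / 0.6580 = 0.8663/0.6580 = 1.317 d.
L(t_c) = L₀ e^(−k_1 t_c) = 24.2 × 0.5662 = 13.70 mg/L, and at the critical point k_a D_c = k_1 L, so D_c = (0.432/1.09) × 13.70 = 5.431 mg/L.
Minimum DO = C_s − D_c = 10.6 − 5.431 = 5.169 mg/L.
x_c = v t_c = 0.112 m/s × 1.317 d × 86400 s/d = 12740 m ≈ 12.7 km.

t_c ≈ 1.32 d; D_c ≈ 5.43 mg/L; min DO ≈ 5.17 mg/L; x_c ≈ 12.7 km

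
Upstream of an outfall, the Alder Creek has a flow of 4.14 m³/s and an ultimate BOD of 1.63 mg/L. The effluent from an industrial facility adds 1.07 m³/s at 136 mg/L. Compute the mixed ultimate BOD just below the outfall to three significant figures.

29.2 mg/L

Flow-weighted mixing: C = (Q_r C_r + Q_w C_w)/(Q_r + Q_w)
= (4.14×1.63 + 1.07×136)/(4.14 + 1.07) = 152.3/5.210 = 29.23 mg/L.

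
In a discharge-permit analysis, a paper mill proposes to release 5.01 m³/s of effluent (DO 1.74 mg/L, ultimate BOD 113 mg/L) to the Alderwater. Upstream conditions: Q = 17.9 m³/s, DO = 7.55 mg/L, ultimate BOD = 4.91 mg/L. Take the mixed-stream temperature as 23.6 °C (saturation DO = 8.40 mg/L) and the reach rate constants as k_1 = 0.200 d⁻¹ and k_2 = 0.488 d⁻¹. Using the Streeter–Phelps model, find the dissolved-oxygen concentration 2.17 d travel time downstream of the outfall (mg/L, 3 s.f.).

DO ≈ 1.70 mg/L

Mixed DO = (17.9×7.55 + 5.01×1.74)/(17.9+5.01) = 143.9/22.91 = 6.279 mg/L.
Mixed L₀ = (17.9×4.91 + 5.01×113)/(22.91) = 654.0/22.91 = 28.55 mg/L.
Initial deficit D₀ = C_s − DO₀ = 8.40 − 6.279 = 2.121 mg/L.
D(2.17) = [0.200×28.55/(0.488−0.200)](e^(−0.200×2.17) − e^(−0.488×2.17)) + 2.121 e^(−0.488×2.17)
= 19.82 × (0.6479 − 0.3468) + 2.121 × 0.3468 = 6.705 mg/L.
DO = 8.40 − 6.705 = 1.695 mg/L.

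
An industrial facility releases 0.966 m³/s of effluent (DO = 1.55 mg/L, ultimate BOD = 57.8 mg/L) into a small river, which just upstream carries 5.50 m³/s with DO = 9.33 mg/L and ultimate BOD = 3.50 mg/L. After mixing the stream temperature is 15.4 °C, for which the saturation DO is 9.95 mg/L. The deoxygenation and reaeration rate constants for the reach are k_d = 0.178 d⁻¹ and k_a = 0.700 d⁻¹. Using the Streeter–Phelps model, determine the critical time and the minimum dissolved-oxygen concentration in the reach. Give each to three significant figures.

t_c ≈ 1.48 d; minimum DO ≈ 7.68 mg/L

Mixed DO = (5.50×9.33 + 0.966×1.55)/(5.50+0.966) = 52.81/6.466 = 8.168 mg/L.
Mixed L₀ = (5.50×3.50 + 0.966×57.8)/(6.466) = 75.08/6.466 = 11.61 mg/L.
Initial deficit D₀ = C_s − DO₀ = 9.95 − 8.168 = 1.782 mg/L.
t_c = (1/0.5220) ln[(0.700/0.178)(1 − 1.782×0.5220/(0.178×11.61))] = 1.916 × ln(2.162) = 1.478 d.
D_c = (0.178/0.700) × 11.61 × e^(−0.178×1.478) = 0.2543 × 11.61 × 0.7687 = 2.270 mg/L.
Minimum DO = 9.95 − 2.270 = 7.680 mg/L.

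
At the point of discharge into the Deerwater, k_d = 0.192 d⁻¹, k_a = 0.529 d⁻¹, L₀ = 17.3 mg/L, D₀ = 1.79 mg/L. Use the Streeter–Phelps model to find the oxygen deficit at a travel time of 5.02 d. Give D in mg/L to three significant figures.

D ≈ 3.19 mg/L

k_d L₀/(k_a−k_d) = 0.192×17.3/(0.529−0.192) = 3.322/0.3370 = 9.856 mg/L.
e^(−k_d t) = e^(−0.192×5.020) = 0.3814; e^(−k_a t) = e^(−0.529×5.020) = 0.07026.
D = 9.856 × (0.3814 − 0.07026) + 1.79 × 0.07026 = 3.067 + 0.1258 = 3.193 mg/L.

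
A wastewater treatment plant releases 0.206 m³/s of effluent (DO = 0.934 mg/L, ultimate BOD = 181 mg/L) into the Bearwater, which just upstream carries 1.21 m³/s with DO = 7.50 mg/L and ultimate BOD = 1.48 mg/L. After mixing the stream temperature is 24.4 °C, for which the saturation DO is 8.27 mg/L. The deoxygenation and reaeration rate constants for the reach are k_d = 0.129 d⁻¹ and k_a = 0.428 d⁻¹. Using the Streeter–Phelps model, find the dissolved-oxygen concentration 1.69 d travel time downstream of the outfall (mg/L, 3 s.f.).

Mixed DO = (1.21×7.50 + 0.206×0.934)/(1.21+0.206) = 9.267/1.416 = 6.545 mg/L.
Mixed L₀ = (1.21×1.48 + 0.206×181)/(1.416) = 39.08/1.416 = 27.60 mg/L.
Initial deficit D₀ = C_s − DO₀ = 8.27 − 6.545 = 1.725 mg/L.
D(1.69) = [0.129×27.60/(0.428−0.129)](e^(−0.129×1.69) − e^(−0.428×1.69)) + 1.725 e^(−0.428×1.69)
= 11.91 × (0.8041 − 0.4851) + 1.725 × 0.4851 = 4.635 mg/L.
DO = 8.27 − 4.635 = 3.635 mg/L.

DO ≈ 3.64 mg/L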